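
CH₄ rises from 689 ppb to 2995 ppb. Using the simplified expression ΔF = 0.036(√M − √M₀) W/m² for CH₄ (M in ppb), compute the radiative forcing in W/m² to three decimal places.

CH₄: 0.036 × (√2995 − √689) = 0.036 × (54.7266 − 26.2488) = 0.036 × 28.4778 = 1.0252 W/m².

ΔF = 1.025 W/m²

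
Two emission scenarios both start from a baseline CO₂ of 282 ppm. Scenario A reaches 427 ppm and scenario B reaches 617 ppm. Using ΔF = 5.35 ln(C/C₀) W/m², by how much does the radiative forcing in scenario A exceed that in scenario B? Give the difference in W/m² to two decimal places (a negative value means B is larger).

ΔF_A − ΔF_B = -1.97 W/m²

ΔF_A = 5.35 ln(427/282) = 5.35 × 0.41488 = 2.2196 W/m².
ΔF_B = 5.35 ln(617/282) = 5.35 × 0.78296 = 4.1888 W/m².
Difference: 2.2196 − 4.1888 = -1.9692 W/m².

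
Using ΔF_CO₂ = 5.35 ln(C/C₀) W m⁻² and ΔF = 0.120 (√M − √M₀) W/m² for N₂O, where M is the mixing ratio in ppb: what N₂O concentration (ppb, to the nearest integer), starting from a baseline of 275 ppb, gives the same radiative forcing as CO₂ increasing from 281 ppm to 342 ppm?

CO₂ forcing: 5.35 × ln(342/281) = 5.35 × 0.196456 = 1.05104 W/m².
Set 0.120(√M − √275) = 1.05104: √M = 1.05104/0.120 + √275 = 8.7587 + 16.5831 = 25.3418.
M = (25.3418)² = 642.21 ppb.

M ≈ 642 ppb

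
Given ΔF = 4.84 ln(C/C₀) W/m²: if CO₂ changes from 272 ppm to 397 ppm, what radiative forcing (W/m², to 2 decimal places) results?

CO₂: 4.84 × ln(397/272) = 4.84 × ln(1.45956) = 4.84 × 0.37814 = 1.8302 W/m².

ΔF = 1.83 W/m²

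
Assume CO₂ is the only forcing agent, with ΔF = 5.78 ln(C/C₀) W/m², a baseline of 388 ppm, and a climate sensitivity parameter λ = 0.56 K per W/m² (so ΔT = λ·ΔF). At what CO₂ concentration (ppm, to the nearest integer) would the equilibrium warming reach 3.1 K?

Required forcing: ΔF = ΔT/λ = 3.1/0.56 = 5.5357 W/m².
Then ln(C/388) = ΔF/5.78 = 5.5357/5.78 = 0.95773.
So C = 388 × e^0.95773 = 388 × 2.60577 = 1011.04 ppm.

C ≈ 1011 ppm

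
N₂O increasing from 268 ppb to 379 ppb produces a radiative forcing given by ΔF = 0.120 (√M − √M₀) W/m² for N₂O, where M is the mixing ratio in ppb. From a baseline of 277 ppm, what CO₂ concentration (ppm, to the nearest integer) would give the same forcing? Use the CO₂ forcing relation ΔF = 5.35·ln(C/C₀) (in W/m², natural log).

C ≈ 297 ppm

N₂O forcing: 0.120 × (√379 − √268) = 0.120 × (19.4679 − 16.3707) = 0.120 × 3.0972 = 0.37166 W/m².
Set 5.35 ln(C/277) = 0.37166: ln(C/277) = 0.37166/5.35 = 0.06947, so C = 277 × e^0.06947 = 277 × 1.07194 = 296.93 ppm.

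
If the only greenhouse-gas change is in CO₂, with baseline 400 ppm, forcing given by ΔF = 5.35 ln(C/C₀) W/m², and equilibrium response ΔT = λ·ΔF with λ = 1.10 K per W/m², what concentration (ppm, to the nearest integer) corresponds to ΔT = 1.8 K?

C ≈ 543 ppm

Required forcing: ΔF = ΔT/λ = 1.8/1.10 = 1.6364 W/m².
Then ln(C/400) = ΔF/5.35 = 1.6364/5.35 = 0.30587.
So C = 400 × e^0.30587 = 400 × 1.35781 = 543.12 ppm.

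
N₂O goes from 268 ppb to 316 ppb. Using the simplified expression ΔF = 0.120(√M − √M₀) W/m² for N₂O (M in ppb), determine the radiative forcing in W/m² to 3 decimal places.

N₂O: 0.120 × (√316 − √268) = 0.120 × (17.7764 − 16.3707) = 0.120 × 1.4057 = 0.1687 W/m².

ΔF = 0.169 W/m²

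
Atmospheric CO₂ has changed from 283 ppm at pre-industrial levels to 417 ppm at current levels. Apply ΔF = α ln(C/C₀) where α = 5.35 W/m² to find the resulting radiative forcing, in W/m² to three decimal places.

ΔF = 2.074 W/m²

CO₂ absorption bands are partially saturated, so forcing scales with the logarithm of the concentration ratio.
CO₂: 5.35 × ln(417/283) = 5.35 × ln(1.47350) = 5.35 × 0.38764 = 2.0739 W/m².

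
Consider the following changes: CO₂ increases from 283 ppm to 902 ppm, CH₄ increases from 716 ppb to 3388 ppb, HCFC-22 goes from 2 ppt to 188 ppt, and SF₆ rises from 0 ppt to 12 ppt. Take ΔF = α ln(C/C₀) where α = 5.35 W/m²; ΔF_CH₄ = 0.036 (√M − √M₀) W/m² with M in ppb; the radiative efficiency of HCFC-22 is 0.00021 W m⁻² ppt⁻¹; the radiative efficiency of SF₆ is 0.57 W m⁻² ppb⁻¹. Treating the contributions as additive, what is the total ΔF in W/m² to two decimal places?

ΔF = 7.38 W/m²

CO₂: 5.35 × ln(902/283) = 5.35 × ln(3.18728) = 5.35 × 1.15917 = 6.2016 W/m².
CH₄: 0.036 × (√3388 − √716) = 0.036 × (58.2065 − 26.7582) = 0.036 × 31.4483 = 1.1321 W/m².
HCFC-22: ΔF = 0.00021 × (188 − 2) = 0.00021 × 186 = 0.0391 W/m².
SF₆: Δ = 12 − 0 = 12 ppt = 0.012 ppb; ΔF = 0.57 × 0.012 = 0.0068 W/m².
Total ΔF = 6.2016 + 1.1321 + 0.0391 + 0.0068 = 7.3796 W/m².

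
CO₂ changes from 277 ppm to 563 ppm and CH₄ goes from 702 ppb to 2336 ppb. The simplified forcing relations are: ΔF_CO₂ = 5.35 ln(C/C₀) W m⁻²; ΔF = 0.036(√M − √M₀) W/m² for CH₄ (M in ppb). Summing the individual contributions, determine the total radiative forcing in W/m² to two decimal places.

ΔF = 4.58 W/m²

CO₂: 5.35 × ln(563/277) = 5.35 × ln(2.03249) = 5.35 × 0.70926 = 3.7945 W/m².
CH₄: 0.036 × (√2336 − √702) = 0.036 × (48.3322 − 26.4953) = 0.036 × 21.8369 = 0.7861 W/m².
Total ΔF = 3.7945 + 0.7861 = 4.5806 W/m².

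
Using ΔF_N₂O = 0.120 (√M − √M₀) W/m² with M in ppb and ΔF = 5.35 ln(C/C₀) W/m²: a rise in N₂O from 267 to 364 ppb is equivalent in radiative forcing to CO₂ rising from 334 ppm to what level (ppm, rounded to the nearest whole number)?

C ≈ 355 ppm

N₂O forcing: 0.120 × (√364 − √267) = 0.120 × (19.0788 − 16.3401) = 0.120 × 2.7387 = 0.32864 W/m².
Set 5.35 ln(C/334) = 0.32864: ln(C/334) = 0.32864/5.35 = 0.06143, so C = 334 × e^0.06143 = 334 × 1.06336 = 355.16 ppm.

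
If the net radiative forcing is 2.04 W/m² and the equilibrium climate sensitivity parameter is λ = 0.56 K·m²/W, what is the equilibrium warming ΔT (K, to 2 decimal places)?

ΔT = λ ΔF = 0.56 × 2.04 = 1.1424 K.

ΔT = 1.14 K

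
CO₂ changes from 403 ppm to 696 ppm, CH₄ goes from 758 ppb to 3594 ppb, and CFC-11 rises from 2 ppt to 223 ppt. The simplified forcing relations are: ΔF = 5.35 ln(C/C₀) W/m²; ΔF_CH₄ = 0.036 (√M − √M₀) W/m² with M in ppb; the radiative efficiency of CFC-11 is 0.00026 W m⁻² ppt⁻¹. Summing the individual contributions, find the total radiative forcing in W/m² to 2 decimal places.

CO₂: 5.35 × ln(696/403) = 5.35 × ln(1.72705) = 5.35 × 0.54641 = 2.9233 W/m².
CH₄: 0.036 × (√3594 − √758) = 0.036 × (59.9500 − 27.5318) = 0.036 × 32.4182 = 1.1671 W/m².
CFC-11: ΔF = 0.00026 × (223 − 2) = 0.00026 × 221 = 0.0575 W/m².
Total ΔF = 2.9233 + 1.1671 + 0.0575 = 4.1479 W/m².

ΔF = 4.15 W/m²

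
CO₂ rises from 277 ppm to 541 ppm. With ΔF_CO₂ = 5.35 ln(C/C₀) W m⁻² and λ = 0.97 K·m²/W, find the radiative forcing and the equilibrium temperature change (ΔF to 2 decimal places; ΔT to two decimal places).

ΔF = 3.58 W/m²; ΔT = 3.47 K

CO₂: 5.35 × ln(541/277) = 5.35 × ln(1.95307) = 5.35 × 0.66940 = 3.5813 W/m².
ΔT = λ ΔF = 0.97 × 3.58 = 3.4726 K.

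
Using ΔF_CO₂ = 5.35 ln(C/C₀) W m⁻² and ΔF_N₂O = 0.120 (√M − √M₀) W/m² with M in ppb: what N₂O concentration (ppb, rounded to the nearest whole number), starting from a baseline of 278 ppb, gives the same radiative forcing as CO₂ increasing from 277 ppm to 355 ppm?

M ≈ 769 ppb

CO₂ forcing: 5.35 × ln(355/277) = 5.35 × 0.248100 = 1.32734 W/m².
Set 0.120(√M − √278) = 1.32734: √M = 1.32734/0.120 + √278 = 11.0612 + 16.6733 = 27.7345.
M = (27.7345)² = 769.20 ppb.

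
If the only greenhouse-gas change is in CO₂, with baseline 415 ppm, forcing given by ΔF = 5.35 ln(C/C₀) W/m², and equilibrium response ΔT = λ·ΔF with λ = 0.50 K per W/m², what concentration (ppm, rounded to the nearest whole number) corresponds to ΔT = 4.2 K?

C ≈ 1995 ppm

Required forcing: ΔF = ΔT/λ = 4.2/0.50 = 8.4000 W/m².
Then ln(C/415) = ΔF/5.35 = 8.4000/5.35 = 1.57009.
So C = 415 × e^1.57009 = 415 × 4.80708 = 1994.94 ppm.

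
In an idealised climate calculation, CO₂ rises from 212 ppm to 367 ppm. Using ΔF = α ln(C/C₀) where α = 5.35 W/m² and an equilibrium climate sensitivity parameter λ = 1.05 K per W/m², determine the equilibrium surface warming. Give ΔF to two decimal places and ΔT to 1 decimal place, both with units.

CO₂: 5.35 × ln(367/212) = 5.35 × ln(1.73113) = 5.35 × 0.54877 = 2.9359 W/m².
ΔT = λ ΔF = 1.05 × 2.94 = 3.0870 K.

ΔF = 2.94 W/m²; ΔT = 3.1 K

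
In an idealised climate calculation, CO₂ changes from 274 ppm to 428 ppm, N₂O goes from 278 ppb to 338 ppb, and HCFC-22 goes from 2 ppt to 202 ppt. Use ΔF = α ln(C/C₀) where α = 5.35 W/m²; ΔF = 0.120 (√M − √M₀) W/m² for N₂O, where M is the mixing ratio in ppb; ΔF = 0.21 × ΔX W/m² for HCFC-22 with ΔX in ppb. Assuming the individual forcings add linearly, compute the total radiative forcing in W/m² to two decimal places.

ΔF = 2.63 W/m²

CO₂: 5.35 × ln(428/274) = 5.35 × ln(1.56204) = 5.35 × 0.44599 = 2.3860 W/m².
N₂O: 0.120 × (√338 − √278) = 0.120 × (18.3848 − 16.6733) = 0.120 × 1.7115 = 0.2054 W/m².
HCFC-22: Δ = 202 − 2 = 200 ppt = 0.200 ppb; ΔF = 0.21 × 0.200 = 0.0420 W/m².
Total ΔF = 2.3860 + 0.2054 + 0.0420 = 2.6334 W/m².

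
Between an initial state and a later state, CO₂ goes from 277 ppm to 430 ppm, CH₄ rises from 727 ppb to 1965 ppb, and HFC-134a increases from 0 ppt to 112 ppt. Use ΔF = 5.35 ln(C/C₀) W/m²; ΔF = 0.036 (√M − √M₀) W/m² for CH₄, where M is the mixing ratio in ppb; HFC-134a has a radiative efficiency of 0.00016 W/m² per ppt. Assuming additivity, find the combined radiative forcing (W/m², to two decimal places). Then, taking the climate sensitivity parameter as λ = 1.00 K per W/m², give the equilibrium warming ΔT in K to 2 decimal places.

CO₂: 5.35 × ln(430/277) = 5.35 × ln(1.55235) = 5.35 × 0.43977 = 2.3528 W/m².
CH₄: 0.036 × (√1965 − √727) = 0.036 × (44.3283 − 26.9629) = 0.036 × 17.3654 = 0.6252 W/m².
HFC-134a: ΔF = 0.00016 × (112 − 0) = 0.00016 × 112 = 0.0179 W/m².
Total ΔF = 2.3528 + 0.6252 + 0.0179 = 2.9959 W/m².
ΔT = λ ΔF = 1.00 × 3.00 = 3.0000 K.

ΔF = 3.00 W/m²; ΔT = 3.00 K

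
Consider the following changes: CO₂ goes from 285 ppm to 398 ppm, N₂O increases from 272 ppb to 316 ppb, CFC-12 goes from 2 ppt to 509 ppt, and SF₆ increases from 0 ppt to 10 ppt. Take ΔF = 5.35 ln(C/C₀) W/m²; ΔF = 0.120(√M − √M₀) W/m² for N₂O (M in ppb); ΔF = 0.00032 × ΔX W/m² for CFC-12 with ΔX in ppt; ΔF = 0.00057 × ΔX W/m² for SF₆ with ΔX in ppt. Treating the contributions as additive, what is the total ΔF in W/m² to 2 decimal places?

CO₂: 5.35 × ln(398/285) = 5.35 × ln(1.39649) = 5.35 × 0.33396 = 1.7867 W/m².
N₂O: 0.120 × (√316 − √272) = 0.120 × (17.7764 − 16.4924) = 0.120 × 1.2840 = 0.1541 W/m².
CFC-12: ΔF = 0.00032 × (509 − 2) = 0.00032 × 507 = 0.1622 W/m².
SF₆: ΔF = 0.00057 × (10 − 0) = 0.00057 × 10 = 0.0057 W/m².
Total ΔF = 1.7867 + 0.1541 + 0.1622 + 0.0057 = 2.1087 W/m².

ΔF = 2.11 W/m²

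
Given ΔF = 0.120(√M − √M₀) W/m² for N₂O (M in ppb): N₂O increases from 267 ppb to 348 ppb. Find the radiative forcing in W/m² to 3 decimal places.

ΔF = 0.278 W/m²

N₂O: 0.120 × (√348 − √267) = 0.120 × (18.6548 − 16.3401) = 0.120 × 2.3147 = 0.2778 W/m².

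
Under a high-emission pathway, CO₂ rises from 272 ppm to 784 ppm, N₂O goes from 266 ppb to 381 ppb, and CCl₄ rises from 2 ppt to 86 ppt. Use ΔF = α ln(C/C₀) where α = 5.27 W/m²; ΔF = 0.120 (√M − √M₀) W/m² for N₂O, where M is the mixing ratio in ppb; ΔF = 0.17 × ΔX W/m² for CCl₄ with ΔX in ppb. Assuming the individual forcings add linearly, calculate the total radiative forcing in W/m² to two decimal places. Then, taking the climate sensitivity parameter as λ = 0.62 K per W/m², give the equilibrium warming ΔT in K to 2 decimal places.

CO₂: 5.27 × ln(784/272) = 5.27 × ln(2.88235) = 5.27 × 1.05861 = 5.5789 W/m².
N₂O: 0.120 × (√381 − √266) = 0.120 × (19.5192 − 16.3095) = 0.120 × 3.2097 = 0.3852 W/m².
CCl₄: Δ = 86 − 2 = 84 ppt = 0.084 ppb; ΔF = 0.17 × 0.084 = 0.0143 W/m².
Total ΔF = 5.5789 + 0.3852 + 0.0143 = 5.9784 W/m².
ΔT = λ ΔF = 0.62 × 5.98 = 3.7076 K.

ΔF = 5.98 W/m²; ΔT = 3.71 K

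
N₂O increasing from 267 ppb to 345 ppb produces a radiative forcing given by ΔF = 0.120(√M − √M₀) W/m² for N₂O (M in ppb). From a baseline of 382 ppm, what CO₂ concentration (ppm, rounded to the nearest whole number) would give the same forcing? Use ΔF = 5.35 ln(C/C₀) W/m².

N₂O forcing: 0.120 × (√345 − √267) = 0.120 × (18.5742 − 16.3401) = 0.120 × 2.2341 = 0.26809 W/m².
Set 5.35 ln(C/382) = 0.26809: ln(C/382) = 0.26809/5.35 = 0.05011, so C = 382 × e^0.05011 = 382 × 1.05139 = 401.63 ppm.

C ≈ 402 ppm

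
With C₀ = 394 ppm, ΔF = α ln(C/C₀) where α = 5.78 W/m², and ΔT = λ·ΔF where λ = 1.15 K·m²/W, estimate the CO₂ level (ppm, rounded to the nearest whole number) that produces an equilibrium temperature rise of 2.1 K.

C ≈ 540 ppm

Required forcing: ΔF = ΔT/λ = 2.1/1.15 = 1.8261 W/m².
Then ln(C/394) = ΔF/5.78 = 1.8261/5.78 = 0.31593.
So C = 394 × e^0.31593 = 394 × 1.37153 = 540.38 ppm.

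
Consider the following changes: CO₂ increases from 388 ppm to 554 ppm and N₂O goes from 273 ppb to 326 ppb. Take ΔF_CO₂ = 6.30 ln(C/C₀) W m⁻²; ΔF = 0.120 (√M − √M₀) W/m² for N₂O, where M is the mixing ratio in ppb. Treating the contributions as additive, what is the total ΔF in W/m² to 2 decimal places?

CO₂: 6.30 × ln(554/388) = 6.30 × ln(1.42784) = 6.30 × 0.35616 = 2.2438 W/m².
N₂O: 0.120 × (√326 − √273) = 0.120 × (18.0555 − 16.5227) = 0.120 × 1.5328 = 0.1839 W/m².
Total ΔF = 2.2438 + 0.1839 = 2.4277 W/m².

ΔF = 2.43 W/m²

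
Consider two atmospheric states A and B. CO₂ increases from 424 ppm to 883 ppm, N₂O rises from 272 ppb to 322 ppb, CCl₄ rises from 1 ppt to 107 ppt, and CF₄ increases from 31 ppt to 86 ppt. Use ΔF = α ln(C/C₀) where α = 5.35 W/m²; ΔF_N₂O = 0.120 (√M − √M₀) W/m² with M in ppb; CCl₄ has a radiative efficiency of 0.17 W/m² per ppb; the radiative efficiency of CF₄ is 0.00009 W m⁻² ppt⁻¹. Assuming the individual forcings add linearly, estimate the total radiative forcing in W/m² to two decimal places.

ΔF = 4.12 W/m²

CO₂: 5.35 × ln(883/424) = 5.35 × ln(2.08255) = 5.35 × 0.73359 = 3.9247 W/m².
N₂O: 0.120 × (√322 − √272) = 0.120 × (17.9444 − 16.4924) = 0.120 × 1.4520 = 0.1742 W/m².
CCl₄: Δ = 107 − 1 = 106 ppt = 0.106 ppb; ΔF = 0.17 × 0.106 = 0.0180 W/m².
CF₄: ΔF = 0.00009 × (86 − 31) = 0.00009 × 55 = 0.0050 W/m².
Total ΔF = 3.9247 + 0.1742 + 0.0180 + 0.0050 = 4.1219 W/m².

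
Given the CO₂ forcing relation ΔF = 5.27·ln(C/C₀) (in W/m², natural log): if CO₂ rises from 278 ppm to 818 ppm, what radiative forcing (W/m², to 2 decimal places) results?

CO₂ absorption bands are partially saturated, so forcing scales with the logarithm of the concentration ratio.
CO₂: 5.27 × ln(818/278) = 5.27 × ln(2.94245) = 5.27 × 1.07924 = 5.6876 W/m².

ΔF = 5.69 W/m²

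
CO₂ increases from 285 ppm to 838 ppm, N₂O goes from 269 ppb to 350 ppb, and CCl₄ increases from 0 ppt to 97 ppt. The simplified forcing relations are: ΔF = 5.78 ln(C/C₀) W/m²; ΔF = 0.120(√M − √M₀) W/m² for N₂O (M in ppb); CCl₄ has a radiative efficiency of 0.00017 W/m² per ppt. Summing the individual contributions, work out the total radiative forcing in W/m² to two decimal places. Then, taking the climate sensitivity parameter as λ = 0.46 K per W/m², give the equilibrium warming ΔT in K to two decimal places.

ΔF = 6.53 W/m²; ΔT = 3.00 K

CO₂: 5.78 × ln(838/285) = 5.78 × ln(2.94035) = 5.78 × 1.07853 = 6.2339 W/m².
N₂O: 0.120 × (√350 − √269) = 0.120 × (18.7083 − 16.4012) = 0.120 × 2.3071 = 0.2769 W/m².
CCl₄: ΔF = 0.00017 × (97 − 0) = 0.00017 × 97 = 0.0165 W/m².
Total ΔF = 6.2339 + 0.2769 + 0.0165 = 6.5273 W/m².
ΔT = λ ΔF = 0.46 × 6.53 = 3.0038 K.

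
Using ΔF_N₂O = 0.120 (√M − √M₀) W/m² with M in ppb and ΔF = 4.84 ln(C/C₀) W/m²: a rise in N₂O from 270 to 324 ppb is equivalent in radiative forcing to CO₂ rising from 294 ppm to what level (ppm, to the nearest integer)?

N₂O forcing: 0.120 × (√324 − √270) = 0.120 × (18.0000 − 16.4317) = 0.120 × 1.5683 = 0.18820 W/m².
Set 4.84 ln(C/294) = 0.18820: ln(C/294) = 0.18820/4.84 = 0.03888, so C = 294 × e^0.03888 = 294 × 1.03965 = 305.66 ppm.

C ≈ 306 ppm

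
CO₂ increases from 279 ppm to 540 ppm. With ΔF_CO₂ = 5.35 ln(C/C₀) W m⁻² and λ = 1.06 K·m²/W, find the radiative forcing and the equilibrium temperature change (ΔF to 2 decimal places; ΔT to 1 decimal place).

CO₂: 5.35 × ln(540/279) = 5.35 × ln(1.93548) = 5.35 × 0.66036 = 3.5329 W/m².
ΔT = λ ΔF = 1.06 × 3.53 = 3.7418 K.

ΔF = 3.53 W/m²; ΔT = 3.7 K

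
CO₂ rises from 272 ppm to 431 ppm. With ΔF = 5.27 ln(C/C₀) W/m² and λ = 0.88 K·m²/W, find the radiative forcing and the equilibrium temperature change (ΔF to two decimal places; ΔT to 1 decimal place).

ΔF = 2.43 W/m²; ΔT = 2.1 K

CO₂: 5.27 × ln(431/272) = 5.27 × ln(1.58456) = 5.27 × 0.46031 = 2.4258 W/m².
ΔT = λ ΔF = 0.88 × 2.43 = 2.1384 K.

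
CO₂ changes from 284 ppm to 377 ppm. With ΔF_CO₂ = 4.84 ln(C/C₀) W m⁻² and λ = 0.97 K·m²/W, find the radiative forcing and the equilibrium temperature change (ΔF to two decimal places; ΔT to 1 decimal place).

ΔF = 1.37 W/m²; ΔT = 1.3 K

CO₂: 4.84 × ln(377/284) = 4.84 × ln(1.32746) = 4.84 × 0.28327 = 1.3710 W/m².
ΔT = λ ΔF = 0.97 × 1.37 = 1.3289 K.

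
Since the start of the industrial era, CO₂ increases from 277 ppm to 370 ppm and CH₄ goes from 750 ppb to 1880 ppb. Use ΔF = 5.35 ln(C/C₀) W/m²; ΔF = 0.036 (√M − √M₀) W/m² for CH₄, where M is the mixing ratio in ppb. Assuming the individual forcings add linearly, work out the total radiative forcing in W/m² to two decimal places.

CO₂: 5.35 × ln(370/277) = 5.35 × ln(1.33574) = 5.35 × 0.28949 = 1.5488 W/m².
CH₄: 0.036 × (√1880 − √750) = 0.036 × (43.3590 − 27.3861) = 0.036 × 15.9729 = 0.5750 W/m².
Total ΔF = 1.5488 + 0.5750 = 2.1238 W/m².

ΔF = 2.12 W/m²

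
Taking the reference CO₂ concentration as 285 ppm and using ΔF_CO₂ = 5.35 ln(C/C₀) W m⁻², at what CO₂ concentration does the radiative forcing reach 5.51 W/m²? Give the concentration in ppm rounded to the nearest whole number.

C ≈ 798 ppm

Set 5.35 ln(C/285) = 5.51, so ln(C/285) = 5.51/5.35 = 1.02991.
Then C/285 = e^1.02991 = 2.80081, giving C = 285 × 2.80081 = 798.23 ppm.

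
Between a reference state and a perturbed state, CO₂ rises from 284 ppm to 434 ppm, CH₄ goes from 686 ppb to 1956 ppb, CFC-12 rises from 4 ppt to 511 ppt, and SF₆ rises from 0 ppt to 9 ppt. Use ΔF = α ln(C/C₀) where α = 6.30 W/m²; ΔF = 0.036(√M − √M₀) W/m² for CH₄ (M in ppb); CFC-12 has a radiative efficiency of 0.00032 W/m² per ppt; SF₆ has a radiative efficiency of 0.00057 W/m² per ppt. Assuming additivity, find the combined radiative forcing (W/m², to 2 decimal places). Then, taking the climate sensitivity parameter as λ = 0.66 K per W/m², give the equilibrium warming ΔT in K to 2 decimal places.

CO₂: 6.30 × ln(434/284) = 6.30 × ln(1.52817) = 6.30 × 0.42407 = 2.6716 W/m².
CH₄: 0.036 × (√1956 − √686) = 0.036 × (44.2267 − 26.1916) = 0.036 × 18.0351 = 0.6493 W/m².
CFC-12: ΔF = 0.00032 × (511 − 4) = 0.00032 × 507 = 0.1622 W/m².
SF₆: ΔF = 0.00057 × (9 − 0) = 0.00057 × 9 = 0.0051 W/m².
Total ΔF = 2.6716 + 0.6493 + 0.1622 + 0.0051 = 3.4882 W/m².
ΔT = λ ΔF = 0.66 × 3.49 = 2.3034 K.

ΔF = 3.49 W/m²; ΔT = 2.30 K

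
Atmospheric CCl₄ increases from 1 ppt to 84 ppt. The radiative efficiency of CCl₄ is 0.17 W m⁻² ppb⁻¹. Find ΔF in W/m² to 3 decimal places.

ΔF = 0.014 W/m²

CCl₄: Δ = 84 − 1 = 83 ppt = 0.083 ppb; ΔF = 0.17 × 0.083 = 0.0141 W/m².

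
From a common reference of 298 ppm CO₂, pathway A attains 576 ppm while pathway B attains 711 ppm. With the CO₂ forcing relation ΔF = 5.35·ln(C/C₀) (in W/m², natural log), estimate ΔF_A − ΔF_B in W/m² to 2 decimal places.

ΔF_A = 5.35 ln(576/298) = 5.35 × 0.65901 = 3.5257 W/m².
ΔF_B = 5.35 ln(711/298) = 5.35 × 0.86958 = 4.6523 W/m².
Difference: 3.5257 − 4.6523 = -1.1266 W/m².

ΔF_A − ΔF_B = -1.13 W/m²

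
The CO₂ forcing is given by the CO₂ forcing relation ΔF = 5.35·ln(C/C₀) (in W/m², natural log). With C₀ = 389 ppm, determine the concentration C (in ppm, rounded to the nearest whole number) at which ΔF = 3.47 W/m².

C ≈ 744 ppm

Set 5.35 ln(C/389) = 3.47, so ln(C/389) = 3.47/5.35 = 0.64860.
Then C/389 = e^0.64860 = 1.91286, giving C = 389 × 1.91286 = 744.10 ppm.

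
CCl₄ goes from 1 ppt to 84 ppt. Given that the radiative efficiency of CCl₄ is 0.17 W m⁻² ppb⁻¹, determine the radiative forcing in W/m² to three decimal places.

CCl₄: Δ = 84 − 1 = 83 ppt = 0.083 ppb; ΔF = 0.17 × 0.083 = 0.0141 W/m².

ΔF = 0.014 W/m²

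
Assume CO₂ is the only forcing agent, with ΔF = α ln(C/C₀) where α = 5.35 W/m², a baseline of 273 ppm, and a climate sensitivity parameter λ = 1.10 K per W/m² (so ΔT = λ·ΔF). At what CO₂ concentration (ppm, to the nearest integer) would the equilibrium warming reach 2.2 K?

C ≈ 397 ppm

Required forcing: ΔF = ΔT/λ = 2.2/1.10 = 2.0000 W/m².
Then ln(C/273) = ΔF/5.35 = 2.0000/5.35 = 0.37383.
So C = 273 × e^0.37383 = 273 × 1.45329 = 396.75 ppm.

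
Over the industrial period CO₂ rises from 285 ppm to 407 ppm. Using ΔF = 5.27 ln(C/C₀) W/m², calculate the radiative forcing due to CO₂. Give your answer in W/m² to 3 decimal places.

ΔF = 1.878 W/m²

CO₂ absorption bands are partially saturated, so forcing scales with the logarithm of the concentration ratio.
CO₂: 5.27 × ln(407/285) = 5.27 × ln(1.42807) = 5.27 × 0.35632 = 1.8778 W/m².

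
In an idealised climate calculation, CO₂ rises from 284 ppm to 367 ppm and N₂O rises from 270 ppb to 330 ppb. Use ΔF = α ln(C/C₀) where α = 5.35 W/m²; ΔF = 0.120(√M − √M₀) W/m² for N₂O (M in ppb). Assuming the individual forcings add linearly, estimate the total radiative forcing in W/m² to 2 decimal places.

ΔF = 1.58 W/m²

CO₂: 5.35 × ln(367/284) = 5.35 × ln(1.29225) = 5.35 × 0.25638 = 1.3716 W/m².
N₂O: 0.120 × (√330 − √270) = 0.120 × (18.1659 − 16.4317) = 0.120 × 1.7342 = 0.2081 W/m².
Total ΔF = 1.3716 + 0.2081 = 1.5797 W/m².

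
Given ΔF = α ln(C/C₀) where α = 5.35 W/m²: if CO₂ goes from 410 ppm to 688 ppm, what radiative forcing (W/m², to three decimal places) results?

ΔF = 2.769 W/m²

CO₂ absorption bands are partially saturated, so forcing scales with the logarithm of the concentration ratio.
CO₂: 5.35 × ln(688/410) = 5.35 × ln(1.67805) = 5.35 × 0.51763 = 2.7693 W/m².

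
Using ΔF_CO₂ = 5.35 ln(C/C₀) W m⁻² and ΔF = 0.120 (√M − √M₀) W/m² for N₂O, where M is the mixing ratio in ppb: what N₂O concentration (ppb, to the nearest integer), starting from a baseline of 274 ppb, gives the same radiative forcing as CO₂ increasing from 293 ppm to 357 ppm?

CO₂ forcing: 5.35 × ln(357/293) = 5.35 × 0.197563 = 1.05696 W/m².
Set 0.120(√M − √274) = 1.05696: √M = 1.05696/0.120 + √274 = 8.8080 + 16.5529 = 25.3609.
M = (25.3609)² = 643.18 ppb.

M ≈ 643 ppb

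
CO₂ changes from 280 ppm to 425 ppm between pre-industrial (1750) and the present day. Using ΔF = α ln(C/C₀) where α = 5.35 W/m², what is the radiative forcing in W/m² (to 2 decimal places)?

ΔF = 2.23 W/m²

CO₂ absorption bands are partially saturated, so forcing scales with the logarithm of the concentration ratio.
CO₂: 5.35 × ln(425/280) = 5.35 × ln(1.51786) = 5.35 × 0.41730 = 2.2326 W/m².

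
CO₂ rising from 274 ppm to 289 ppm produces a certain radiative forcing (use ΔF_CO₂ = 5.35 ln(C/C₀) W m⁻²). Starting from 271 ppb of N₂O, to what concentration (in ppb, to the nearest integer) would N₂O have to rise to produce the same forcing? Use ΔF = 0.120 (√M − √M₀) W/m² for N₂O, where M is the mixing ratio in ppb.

M ≈ 355 ppb

CO₂ forcing: 5.35 × ln(289/274) = 5.35 × 0.053299 = 0.28515 W/m².
Set 0.120(√M − √271) = 0.28515: √M = 0.28515/0.120 + √271 = 2.3763 + 16.4621 = 18.8384.
M = (18.8384)² = 354.89 ppb.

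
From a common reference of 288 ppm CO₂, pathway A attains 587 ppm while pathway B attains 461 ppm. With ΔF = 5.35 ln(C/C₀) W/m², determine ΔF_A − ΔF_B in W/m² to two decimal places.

ΔF_A − ΔF_B = 1.29 W/m²

ΔF_A = 5.35 ln(587/288) = 5.35 × 0.71206 = 3.8095 W/m².
ΔF_B = 5.35 ln(461/288) = 5.35 × 0.47044 = 2.5169 W/m².
Difference: 3.8095 − 2.5169 = 1.2926 W/m².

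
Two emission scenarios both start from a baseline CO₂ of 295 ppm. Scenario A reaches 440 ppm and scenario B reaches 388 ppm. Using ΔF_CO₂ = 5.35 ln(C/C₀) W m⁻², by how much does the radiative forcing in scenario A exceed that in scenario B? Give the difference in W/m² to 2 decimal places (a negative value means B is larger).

ΔF_A − ΔF_B = 0.67 W/m²

ΔF_A = 5.35 ln(440/295) = 5.35 × 0.39980 = 2.1389 W/m².
ΔF_B = 5.35 ln(388/295) = 5.35 × 0.27403 = 1.4661 W/m².
Difference: 2.1389 − 1.4661 = 0.6728 W/m².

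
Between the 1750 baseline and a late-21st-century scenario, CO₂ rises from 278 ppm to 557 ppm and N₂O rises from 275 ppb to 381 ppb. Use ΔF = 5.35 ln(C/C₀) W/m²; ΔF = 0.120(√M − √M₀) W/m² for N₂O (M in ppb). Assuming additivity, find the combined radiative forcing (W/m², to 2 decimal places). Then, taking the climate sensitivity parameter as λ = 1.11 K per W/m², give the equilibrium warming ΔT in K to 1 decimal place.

CO₂: 5.35 × ln(557/278) = 5.35 × ln(2.00360) = 5.35 × 0.69495 = 3.7180 W/m².
N₂O: 0.120 × (√381 − √275) = 0.120 × (19.5192 − 16.5831) = 0.120 × 2.9361 = 0.3523 W/m².
Total ΔF = 3.7180 + 0.3523 = 4.0703 W/m².
ΔT = λ ΔF = 1.11 × 4.07 = 4.5177 K.

ΔF = 4.07 W/m²; ΔT = 4.5 K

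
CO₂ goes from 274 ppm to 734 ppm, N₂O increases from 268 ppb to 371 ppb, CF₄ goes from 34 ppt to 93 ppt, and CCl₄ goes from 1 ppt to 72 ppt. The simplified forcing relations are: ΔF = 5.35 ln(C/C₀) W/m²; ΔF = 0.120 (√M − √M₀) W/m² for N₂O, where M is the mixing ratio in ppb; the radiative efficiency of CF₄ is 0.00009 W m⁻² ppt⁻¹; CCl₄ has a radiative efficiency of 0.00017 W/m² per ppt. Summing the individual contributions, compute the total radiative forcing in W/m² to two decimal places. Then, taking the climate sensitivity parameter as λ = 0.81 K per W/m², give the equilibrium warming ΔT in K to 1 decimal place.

ΔF = 5.64 W/m²; ΔT = 4.6 K

CO₂: 5.35 × ln(734/274) = 5.35 × ln(2.67883) = 5.35 × 0.98538 = 5.2718 W/m².
N₂O: 0.120 × (√371 − √268) = 0.120 × (19.2614 − 16.3707) = 0.120 × 2.8907 = 0.3469 W/m².
CF₄: ΔF = 0.00009 × (93 − 34) = 0.00009 × 59 = 0.0053 W/m².
CCl₄: ΔF = 0.00017 × (72 − 1) = 0.00017 × 71 = 0.0121 W/m².
Total ΔF = 5.2718 + 0.3469 + 0.0053 + 0.0121 = 5.6361 W/m².
ΔT = λ ΔF = 0.81 × 5.64 = 4.5684 K.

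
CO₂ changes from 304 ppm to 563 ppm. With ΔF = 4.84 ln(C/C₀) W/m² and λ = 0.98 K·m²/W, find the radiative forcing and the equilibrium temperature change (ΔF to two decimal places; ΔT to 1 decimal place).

CO₂: 4.84 × ln(563/304) = 4.84 × ln(1.85197) = 4.84 × 0.61625 = 2.9827 W/m².
ΔT = λ ΔF = 0.98 × 2.98 = 2.9204 K.

ΔF = 2.98 W/m²; ΔT = 2.9 K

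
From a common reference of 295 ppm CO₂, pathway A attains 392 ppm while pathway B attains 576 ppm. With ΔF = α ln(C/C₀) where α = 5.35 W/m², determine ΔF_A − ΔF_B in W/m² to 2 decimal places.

ΔF_A = 5.35 ln(392/295) = 5.35 × 0.28429 = 1.5210 W/m².
ΔF_B = 5.35 ln(576/295) = 5.35 × 0.66913 = 3.5798 W/m².
Difference: 1.5210 − 3.5798 = -2.0588 W/m².

ΔF_A − ΔF_B = -2.06 W/m²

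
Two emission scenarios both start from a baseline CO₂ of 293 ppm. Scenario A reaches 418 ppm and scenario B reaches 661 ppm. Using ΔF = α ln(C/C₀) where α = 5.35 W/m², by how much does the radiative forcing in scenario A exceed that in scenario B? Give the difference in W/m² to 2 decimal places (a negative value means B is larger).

ΔF_A = 5.35 ln(418/293) = 5.35 × 0.35531 = 1.9009 W/m².
ΔF_B = 5.35 ln(661/293) = 5.35 × 0.81358 = 4.3527 W/m².
Difference: 1.9009 − 4.3527 = -2.4518 W/m².

ΔF_A − ΔF_B = -2.45 W/m²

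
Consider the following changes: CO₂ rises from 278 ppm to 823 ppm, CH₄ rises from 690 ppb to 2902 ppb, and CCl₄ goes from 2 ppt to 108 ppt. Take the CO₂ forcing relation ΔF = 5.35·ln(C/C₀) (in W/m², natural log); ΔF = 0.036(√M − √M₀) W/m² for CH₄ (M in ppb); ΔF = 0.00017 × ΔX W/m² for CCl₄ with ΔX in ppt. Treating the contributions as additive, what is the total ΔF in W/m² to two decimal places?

ΔF = 6.82 W/m²

CO₂: 5.35 × ln(823/278) = 5.35 × ln(2.96043) = 5.35 × 1.08533 = 5.8065 W/m².
CH₄: 0.036 × (√2902 − √690) = 0.036 × (53.8702 − 26.2679) = 0.036 × 27.6023 = 0.9937 W/m².
CCl₄: ΔF = 0.00017 × (108 − 2) = 0.00017 × 106 = 0.0180 W/m².
Total ΔF = 5.8065 + 0.9937 + 0.0180 = 6.8182 W/m².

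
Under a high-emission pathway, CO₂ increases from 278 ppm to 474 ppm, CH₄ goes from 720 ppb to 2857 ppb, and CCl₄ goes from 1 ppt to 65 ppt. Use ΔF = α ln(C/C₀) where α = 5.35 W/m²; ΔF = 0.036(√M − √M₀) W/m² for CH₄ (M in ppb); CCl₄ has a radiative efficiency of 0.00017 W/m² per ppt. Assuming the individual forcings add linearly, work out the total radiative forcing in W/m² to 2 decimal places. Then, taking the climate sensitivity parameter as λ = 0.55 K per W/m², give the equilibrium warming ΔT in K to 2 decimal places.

CO₂: 5.35 × ln(474/278) = 5.35 × ln(1.70504) = 5.35 × 0.53359 = 2.8547 W/m².
CH₄: 0.036 × (√2857 − √720) = 0.036 × (53.4509 − 26.8328) = 0.036 × 26.6181 = 0.9583 W/m².
CCl₄: ΔF = 0.00017 × (65 − 1) = 0.00017 × 64 = 0.0109 W/m².
Total ΔF = 2.8547 + 0.9583 + 0.0109 = 3.8239 W/m².
ΔT = λ ΔF = 0.55 × 3.82 = 2.1010 K.

ΔF = 3.82 W/m²; ΔT = 2.10 K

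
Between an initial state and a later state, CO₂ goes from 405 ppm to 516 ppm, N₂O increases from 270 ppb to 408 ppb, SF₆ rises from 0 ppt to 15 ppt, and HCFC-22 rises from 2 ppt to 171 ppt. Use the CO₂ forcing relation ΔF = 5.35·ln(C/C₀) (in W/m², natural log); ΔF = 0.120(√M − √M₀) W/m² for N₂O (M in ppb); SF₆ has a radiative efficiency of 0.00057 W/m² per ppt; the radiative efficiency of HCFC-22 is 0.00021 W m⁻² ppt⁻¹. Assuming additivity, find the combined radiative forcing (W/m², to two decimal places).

ΔF = 1.79 W/m²

CO₂: 5.35 × ln(516/405) = 5.35 × ln(1.27407) = 5.35 × 0.24222 = 1.2959 W/m².
N₂O: 0.120 × (√408 − √270) = 0.120 × (20.1990 − 16.4317) = 0.120 × 3.7673 = 0.4521 W/m².
SF₆: ΔF = 0.00057 × (15 − 0) = 0.00057 × 15 = 0.0086 W/m².
HCFC-22: ΔF = 0.00021 × (171 − 2) = 0.00021 × 169 = 0.0355 W/m².
Total ΔF = 1.2959 + 0.4521 + 0.0086 + 0.0355 = 1.7921 W/m².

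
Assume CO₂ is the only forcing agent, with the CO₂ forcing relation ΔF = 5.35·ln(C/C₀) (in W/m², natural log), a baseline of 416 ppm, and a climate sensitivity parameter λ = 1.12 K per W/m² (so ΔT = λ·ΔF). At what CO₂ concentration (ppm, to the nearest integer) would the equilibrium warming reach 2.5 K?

Required forcing: ΔF = ΔT/λ = 2.5/1.12 = 2.2321 W/m².
Then ln(C/416) = ΔF/5.35 = 2.2321/5.35 = 0.41721.
So C = 416 × e^0.41721 = 416 × 1.51772 = 631.37 ppm.

C ≈ 631 ppm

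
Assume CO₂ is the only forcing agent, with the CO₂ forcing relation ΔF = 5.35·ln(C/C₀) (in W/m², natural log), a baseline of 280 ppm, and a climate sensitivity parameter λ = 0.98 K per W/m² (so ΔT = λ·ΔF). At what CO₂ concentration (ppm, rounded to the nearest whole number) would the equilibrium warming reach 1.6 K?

C ≈ 380 ppm

Required forcing: ΔF = ΔT/λ = 1.6/0.98 = 1.6327 W/m².
Then ln(C/280) = ΔF/5.35 = 1.6327/5.35 = 0.30518.
So C = 280 × e^0.30518 = 280 × 1.35687 = 379.92 ppm.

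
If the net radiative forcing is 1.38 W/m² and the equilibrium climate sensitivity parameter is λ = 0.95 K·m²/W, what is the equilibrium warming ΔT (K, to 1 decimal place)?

ΔT = λ ΔF = 0.95 × 1.38 = 1.3110 K.

ΔT = 1.3 K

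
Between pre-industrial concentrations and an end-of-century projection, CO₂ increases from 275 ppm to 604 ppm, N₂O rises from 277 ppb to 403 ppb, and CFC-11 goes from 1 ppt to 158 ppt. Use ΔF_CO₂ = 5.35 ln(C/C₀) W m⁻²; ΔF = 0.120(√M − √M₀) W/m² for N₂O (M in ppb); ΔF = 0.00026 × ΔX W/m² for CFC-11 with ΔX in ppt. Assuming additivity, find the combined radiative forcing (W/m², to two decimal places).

CO₂: 5.35 × ln(604/275) = 5.35 × ln(2.19636) = 5.35 × 0.78680 = 4.2094 W/m².
N₂O: 0.120 × (√403 − √277) = 0.120 × (20.0749 − 16.6433) = 0.120 × 3.4316 = 0.4118 W/m².
CFC-11: ΔF = 0.00026 × (158 − 1) = 0.00026 × 157 = 0.0408 W/m².
Total ΔF = 4.2094 + 0.4118 + 0.0408 = 4.6620 W/m².

ΔF = 4.66 W/m²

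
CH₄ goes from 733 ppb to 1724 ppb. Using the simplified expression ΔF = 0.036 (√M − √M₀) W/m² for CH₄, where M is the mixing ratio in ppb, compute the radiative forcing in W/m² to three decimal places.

ΔF = 0.520 W/m²

CH₄: 0.036 × (√1724 − √733) = 0.036 × (41.5211 − 27.0740) = 0.036 × 14.4471 = 0.5201 W/m².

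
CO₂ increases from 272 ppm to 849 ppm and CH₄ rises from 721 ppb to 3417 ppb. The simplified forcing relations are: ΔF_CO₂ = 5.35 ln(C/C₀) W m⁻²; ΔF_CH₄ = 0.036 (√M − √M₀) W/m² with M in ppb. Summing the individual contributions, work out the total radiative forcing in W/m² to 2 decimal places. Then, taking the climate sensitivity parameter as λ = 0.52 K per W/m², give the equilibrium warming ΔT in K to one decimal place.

CO₂: 5.35 × ln(849/272) = 5.35 × ln(3.12132) = 5.35 × 1.13826 = 6.0897 W/m².
CH₄: 0.036 × (√3417 − √721) = 0.036 × (58.4551 − 26.8514) = 0.036 × 31.6037 = 1.1377 W/m².
Total ΔF = 6.0897 + 1.1377 = 7.2274 W/m².
ΔT = λ ΔF = 0.52 × 7.23 = 3.7596 K.

ΔF = 7.23 W/m²; ΔT = 3.8 K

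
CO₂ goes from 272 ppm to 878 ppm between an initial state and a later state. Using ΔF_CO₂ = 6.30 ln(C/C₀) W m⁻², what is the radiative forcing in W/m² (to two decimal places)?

CO₂ absorption bands are partially saturated, so forcing scales with the logarithm of the concentration ratio.
CO₂: 6.30 × ln(878/272) = 6.30 × ln(3.22794) = 6.30 × 1.17184 = 7.3826 W/m².

ΔF = 7.38 W/m²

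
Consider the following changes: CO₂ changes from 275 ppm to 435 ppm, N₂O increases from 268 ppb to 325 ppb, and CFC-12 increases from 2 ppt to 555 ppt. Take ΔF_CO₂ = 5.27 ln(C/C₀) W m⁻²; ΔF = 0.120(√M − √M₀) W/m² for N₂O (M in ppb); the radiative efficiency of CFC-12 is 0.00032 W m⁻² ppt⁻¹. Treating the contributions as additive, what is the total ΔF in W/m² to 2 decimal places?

CO₂: 5.27 × ln(435/275) = 5.27 × ln(1.58182) = 5.27 × 0.45858 = 2.4167 W/m².
N₂O: 0.120 × (√325 − √268) = 0.120 × (18.0278 − 16.3707) = 0.120 × 1.6571 = 0.1989 W/m².
CFC-12: ΔF = 0.00032 × (555 − 2) = 0.00032 × 553 = 0.1770 W/m².
Total ΔF = 2.4167 + 0.1989 + 0.1770 = 2.7926 W/m².

ΔF = 2.79 W/m²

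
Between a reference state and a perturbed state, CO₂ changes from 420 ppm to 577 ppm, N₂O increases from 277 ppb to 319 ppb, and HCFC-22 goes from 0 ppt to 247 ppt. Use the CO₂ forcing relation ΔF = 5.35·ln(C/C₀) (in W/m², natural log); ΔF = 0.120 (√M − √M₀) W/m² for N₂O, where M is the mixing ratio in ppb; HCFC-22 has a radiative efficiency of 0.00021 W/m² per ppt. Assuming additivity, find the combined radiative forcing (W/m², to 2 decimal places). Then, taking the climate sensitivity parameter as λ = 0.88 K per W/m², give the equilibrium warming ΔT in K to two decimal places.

CO₂: 5.35 × ln(577/420) = 5.35 × ln(1.37381) = 5.35 × 0.31759 = 1.6991 W/m².
N₂O: 0.120 × (√319 − √277) = 0.120 × (17.8606 − 16.6433) = 0.120 × 1.2173 = 0.1461 W/m².
HCFC-22: ΔF = 0.00021 × (247 − 0) = 0.00021 × 247 = 0.0519 W/m².
Total ΔF = 1.6991 + 0.1461 + 0.0519 = 1.8971 W/m².
ΔT = λ ΔF = 0.88 × 1.90 = 1.6720 K.

ΔF = 1.90 W/m²; ΔT = 1.67 K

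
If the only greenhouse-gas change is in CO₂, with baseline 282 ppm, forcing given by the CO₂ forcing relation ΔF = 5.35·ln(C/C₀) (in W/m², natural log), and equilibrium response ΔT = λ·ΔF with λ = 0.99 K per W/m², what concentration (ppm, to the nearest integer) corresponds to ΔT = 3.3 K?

C ≈ 526 ppm

Required forcing: ΔF = ΔT/λ = 3.3/0.99 = 3.3333 W/m².
Then ln(C/282) = ΔF/5.35 = 3.3333/5.35 = 0.62305.
So C = 282 × e^0.62305 = 282 × 1.86461 = 525.82 ppm.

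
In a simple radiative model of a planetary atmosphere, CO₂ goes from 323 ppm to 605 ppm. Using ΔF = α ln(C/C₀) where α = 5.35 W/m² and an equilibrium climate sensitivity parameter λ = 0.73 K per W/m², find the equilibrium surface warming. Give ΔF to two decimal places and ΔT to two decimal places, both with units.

ΔF = 3.36 W/m²; ΔT = 2.45 K

CO₂: 5.35 × ln(605/323) = 5.35 × ln(1.87307) = 5.35 × 0.62758 = 3.3576 W/m².
ΔT = λ ΔF = 0.73 × 3.36 = 2.4528 K.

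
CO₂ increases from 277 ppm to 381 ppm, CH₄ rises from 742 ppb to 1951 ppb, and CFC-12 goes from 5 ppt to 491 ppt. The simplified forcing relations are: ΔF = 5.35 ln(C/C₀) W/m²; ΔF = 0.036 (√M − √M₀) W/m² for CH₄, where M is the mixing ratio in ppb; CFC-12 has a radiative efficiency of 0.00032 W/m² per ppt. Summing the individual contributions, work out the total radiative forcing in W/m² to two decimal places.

CO₂: 5.35 × ln(381/277) = 5.35 × ln(1.37545) = 5.35 × 0.31878 = 1.7055 W/m².
CH₄: 0.036 × (√1951 − √742) = 0.036 × (44.1701 − 27.2397) = 0.036 × 16.9304 = 0.6095 W/m².
CFC-12: ΔF = 0.00032 × (491 − 5) = 0.00032 × 486 = 0.1555 W/m².
Total ΔF = 1.7055 + 0.6095 + 0.1555 = 2.4705 W/m².

ΔF = 2.47 W/m²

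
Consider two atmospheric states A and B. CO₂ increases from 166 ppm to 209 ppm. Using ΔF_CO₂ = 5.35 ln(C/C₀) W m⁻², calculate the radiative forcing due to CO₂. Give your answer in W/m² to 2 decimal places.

ΔF = 1.23 W/m²

CO₂: 5.35 × ln(209/166) = 5.35 × ln(1.25904) = 5.35 × 0.23035 = 1.2324 W/m².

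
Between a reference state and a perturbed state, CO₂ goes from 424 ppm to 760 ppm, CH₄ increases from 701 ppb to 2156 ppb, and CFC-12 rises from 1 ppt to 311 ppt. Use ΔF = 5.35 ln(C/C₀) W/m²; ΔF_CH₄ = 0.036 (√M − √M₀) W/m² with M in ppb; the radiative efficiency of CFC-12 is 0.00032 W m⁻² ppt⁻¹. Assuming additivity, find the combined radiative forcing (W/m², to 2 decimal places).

ΔF = 3.94 W/m²

CO₂: 5.35 × ln(760/424) = 5.35 × ln(1.79245) = 5.35 × 0.58358 = 3.1222 W/m².
CH₄: 0.036 × (√2156 − √701) = 0.036 × (46.4327 − 26.4764) = 0.036 × 19.9563 = 0.7184 W/m².
CFC-12: ΔF = 0.00032 × (311 − 1) = 0.00032 × 310 = 0.0992 W/m².
Total ΔF = 3.1222 + 0.7184 + 0.0992 = 3.9398 W/m².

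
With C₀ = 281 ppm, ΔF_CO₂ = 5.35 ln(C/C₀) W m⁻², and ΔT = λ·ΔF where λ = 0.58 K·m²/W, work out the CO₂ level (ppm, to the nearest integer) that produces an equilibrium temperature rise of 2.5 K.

Required forcing: ΔF = ΔT/λ = 2.5/0.58 = 4.3103 W/m².
Then ln(C/281) = ΔF/5.35 = 4.3103/5.35 = 0.80566.
So C = 281 × e^0.80566 = 281 × 2.23817 = 628.93 ppm.

C ≈ 629 ppm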